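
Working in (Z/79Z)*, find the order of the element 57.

26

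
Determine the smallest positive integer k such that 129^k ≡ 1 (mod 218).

Since 129 ∈ (Z/218Z)^×, its order divides φ(218) = φ(2)·φ(109) = 1·108 = 108 = 2^2 · 3^3.
Divisors of 108: 1, 2, 3, 4, 6, 9, 12, 18, 27, 36, 54, 108.
Compute 129^d (mod 218) for the divisors d until we hit 1:
129^1 ≡ 129
129^2 ≡ 73
129^3 ≡ 43
129^4 ≡ 97
129^6 ≡ 105
129^9 ≡ 155
129^12 ≡ 125
129^18 ≡ 45
129^27 ≡ 217
129^36 ≡ 63
129^54 ≡ 1
Therefore the multiplicative order of 129 modulo 218 is 54.

54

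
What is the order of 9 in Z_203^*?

The order of 9 must divide φ(203) = φ(7·29) = (7−1)·(29−1) = 6·28 = 168 = 2^3 · 3 · 7.
Divisors of 168: 1, 2, 3, 4, 6, 7, 8, 12, 14, 21, 24, 28, 42, 56, 84, 168.
Test each divisor d:
9^1 ≡ 9 (mod 203)
9^2 ≡ 81 (mod 203)
9^3 ≡ 120 (mod 203)
9^4 ≡ 65 (mod 203)
9^6 ≡ 190 (mod 203)
9^7 ≡ 86 (mod 203)
9^8 ≡ 165 (mod 203)
9^12 ≡ 169 (mod 203)
9^14 ≡ 88 (mod 203)
9^21 ≡ 57 (mod 203)
9^24 ≡ 141 (mod 203)
9^28 ≡ 30 (mod 203)
9^42 ≡ 1 (mod 203) ✓
So ord_203(9) = 42.

42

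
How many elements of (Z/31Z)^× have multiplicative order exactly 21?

φ(31) = 31 − 1 = 30 = 2 · 3 · 5.
In a cyclic group of order 30, there are φ(d) elements of order d for each divisor d of 30, and zero for non-divisors.
Here 30 is not a multiple of 21, so there are no elements of order 21.

0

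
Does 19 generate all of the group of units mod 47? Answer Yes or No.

φ(47) = 47 − 1 = 46 = 2 · 23.
It suffices to check that the order of 19 is not a proper divisor of 46: compute 19^(46/q) for q ∈ {2, 23}.
19^23 ≡ 46 (mod 47)  [q = 2: ≢ 1 ✓]
19^2 ≡ 32 (mod 47)  [q = 23: ≢ 1 ✓]
Every test exponent gives a nontrivial residue, hence 19 generates the full group.

Yes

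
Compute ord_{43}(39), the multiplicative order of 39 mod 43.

14

The order of 39 must divide φ(43) = 43 − 1 = 42 = 2 · 3 · 7.
Divisors of 42: 1, 2, 3, 6, 7, 14, 21, 42.
Evaluate successive powers at the divisors of 42:
39^1 ≡ 39 (mod 43)
39^2 ≡ 16 (mod 43)
39^3 ≡ 22 (mod 43)
39^6 ≡ 11 (mod 43)
39^7 ≡ 42 (mod 43)
39^14 ≡ 1 (mod 43) ✓
The smallest such exponent is 14, so the order of 39 is 14.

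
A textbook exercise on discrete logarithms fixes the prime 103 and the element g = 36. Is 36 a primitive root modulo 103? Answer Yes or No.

No

φ(103) = 103 − 1 = 102 = 2 · 3 · 17.
It suffices to check that the order of 36 is not a proper divisor of 102: compute 36^(102/q) for q ∈ {2, 3, 17}.
36^51 ≡ 1 (mod 103)  [q = 2: ≡ 1 ✗]
36^34 ≡ 56 (mod 103)  [q = 3: ≢ 1 ✓]
36^6 ≡ 9 (mod 103)  [q = 17: ≢ 1 ✓]
The check at q = 2 fails, so 36 generates a proper subgroup.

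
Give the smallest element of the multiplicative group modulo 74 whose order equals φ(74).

φ(74) = φ(2)·φ(37) = 1·36 = 36 = 2^2 · 3^2.
g is a primitive root iff g^(36/q) ≢ 1 (mod 74) for each prime q ∈ {2, 3}.
g = 2: gcd(2, 74) = 2 > 1, not a unit — skip.
g = 3: 3^18 ≡ 1 — hits 1, so not a primitive root.
g = 4: gcd(4, 74) = 2 > 1, not a unit — skip.
g = 5: 5^18 ≡ 73; 5^12 ≡ 47 — none is 1, so 5 is a primitive root.
The smallest primitive root modulo 74 is 5.

5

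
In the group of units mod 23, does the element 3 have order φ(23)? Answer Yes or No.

φ(23) = 23 − 1 = 22 = 2 · 11.
Test 3^(22/q) mod 23 for each prime factor q of 22:
3^11 ≡ 1 (mod 23)  [q = 2: ≡ 1 ✗]
3^2 ≡ 9 (mod 23)  [q = 11: ≢ 1 ✓]
The check at q = 2 fails, so 3 generates a proper subgroup.

No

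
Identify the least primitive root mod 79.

φ(79) = 79 − 1 = 78 = 2 · 3 · 13.
Test candidates g = 2, 3, … against the prime factors q ∈ {2, 3, 13} of φ(79): g is a generator iff g^(78/q) ≢ 1 for every such q.
g = 2: 2^39 ≡ 1 — hits 1, so not a primitive root.
g = 3: 3^39 ≡ 78; 3^26 ≡ 23; 3^6 ≡ 18 — none is 1, so 3 is a primitive root.
Hence the least primitive root of 79 is 3.

3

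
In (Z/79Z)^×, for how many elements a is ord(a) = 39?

24

φ(79) = 79 − 1 = 78 = 2 · 3 · 13.
(Z/79Z)^× is cyclic (|G| = 78); a cyclic group of order m has exactly φ(d) elements of each order d | m, and none otherwise.
39 = 3 · 13 divides 78, and φ(39) = 24.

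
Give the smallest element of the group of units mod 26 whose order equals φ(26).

φ(26) = φ(2)·φ(13) = 1·12 = 12 = 2^2 · 3.
Test candidates g = 2, 3, … against the prime factors q ∈ {2, 3} of φ(26): g is a generator iff g^(12/q) ≢ 1 for every such q.
g = 2: gcd(2, 26) = 2 > 1, not a unit — skip.
g = 3: 3^6 ≡ 1 — hits 1, so not a primitive root.
g = 4: gcd(4, 26) = 2 > 1, not a unit — skip.
g = 5: 5^6 ≡ 25; 5^4 ≡ 1 — hits 1, so not a primitive root.
g = 6: gcd(6, 26) = 2 > 1, not a unit — skip.
g = 7: 7^6 ≡ 25; 7^4 ≡ 9 — none is 1, so 7 is a primitive root.
So 7 is the smallest generator of (Z/26Z)^×.

7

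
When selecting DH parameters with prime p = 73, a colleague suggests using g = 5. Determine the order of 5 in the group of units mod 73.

By Lagrange's theorem, ord_73(5) divides φ(73) = 73 − 1 = 72 = 2^3 · 3^2.
Divisors of 72: 1, 2, 3, 4, 6, 8, 9, 12, 18, 24, 36, 72.
Compute 5^d (mod 73) for the divisors d until we hit 1:
5^1 ≡ 5 (mod 73)
5^2 ≡ 25 (mod 73)
5^3 ≡ 52 (mod 73)
5^4 ≡ 41 (mod 73)
5^6 ≡ 3 (mod 73)
5^8 ≡ 2 (mod 73)
5^9 ≡ 10 (mod 73)
5^12 ≡ 9 (mod 73)
5^18 ≡ 27 (mod 73)
5^24 ≡ 8 (mod 73)
5^36 ≡ 72 (mod 73)
5^72 ≡ 1 (mod 73) ✓
The smallest such exponent is 72, so the order of 5 is 72.

72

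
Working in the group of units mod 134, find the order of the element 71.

33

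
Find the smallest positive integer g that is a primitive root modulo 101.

φ(101) = 101 − 1 = 100 = 2^2 · 5^2.
g is a primitive root iff g^(100/q) ≢ 1 (mod 101) for each prime q ∈ {2, 5}.
g = 2: 2^50 ≡ 100; 2^20 ≡ 95 — none is 1, so 2 is a primitive root.
The smallest primitive root modulo 101 is 2.

2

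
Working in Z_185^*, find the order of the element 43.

ord(43) | φ(185) = φ(5·37) = (5−1)·(37−1) = 4·36 = 144 = 2^4 · 3^2.
Divisors of 144: 1, 2, 3, 4, 6, 8, 9, 12, 16, 18, 24, 36, 48, 72, 144.
Compute 43^d (mod 185) for the divisors d until we hit 1:
43^1 ≡ 43 (mod 185)
43^2 ≡ 184 (mod 185)
43^3 ≡ 142 (mod 185)
43^4 ≡ 1 (mod 185) ✓
Therefore the multiplicative order of 43 modulo 185 is 4.

4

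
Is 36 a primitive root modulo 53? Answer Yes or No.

φ(53) = 53 − 1 = 52 = 2^2 · 13.
36 is a primitive root mod 53 iff 36^(φ(53)/q) ≢ 1 for every prime q | φ(53), i.e. q ∈ {2, 13}.
36^26 ≡ 1 (mod 53)  [q = 2: ≡ 1 ✗]
36^4 ≡ 46 (mod 53)  [q = 13: ≢ 1 ✓]
Since 36^26 ≡ 1, the order of 36 divides 26 < 52, so 36 is not a primitive root.

No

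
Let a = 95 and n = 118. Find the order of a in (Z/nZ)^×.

29

The order of 95 must divide φ(118) = φ(2)·φ(59) = 1·58 = 58 = 2 · 29.
Divisors of 58: 1, 2, 29, 58.
Compute 95^d (mod 118) for the divisors d until we hit 1:
95^1 ≡ 95 (mod 118)
95^2 ≡ 57 (mod 118)
95^29 ≡ 1 (mod 118) ✓
So ord_118(95) = 29.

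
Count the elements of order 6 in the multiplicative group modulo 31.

2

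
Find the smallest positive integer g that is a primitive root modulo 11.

2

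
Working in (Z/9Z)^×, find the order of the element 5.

6

Since 5 ∈ (Z/9Z)^×, its order divides φ(9) = φ(3^2) = 3·(3−1) = 6 = 2 · 3.
Divisors of 6: 1, 2, 3, 6.
Test each divisor d:
5^1 ≡ 5
5^2 ≡ 7
5^3 ≡ 8
5^6 ≡ 1
Therefore the multiplicative order of 5 modulo 9 is 6.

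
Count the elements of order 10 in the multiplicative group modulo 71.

φ(71) = 71 − 1 = 70 = 2 · 5 · 7.
In a cyclic group of order 70, there are φ(d) elements of order d for each divisor d of 70, and zero for non-divisors.
10 = 2 · 5 divides 70, and φ(10) = 4.

4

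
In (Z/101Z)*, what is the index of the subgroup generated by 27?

Since 27 ∈ (Z/101Z)^×, its order divides φ(101) = 101 − 1 = 100 = 2^2 · 5^2.
Divisors of 100: 1, 2, 4, 5, 10, 20, 25, 50, 100.
Evaluate successive powers at the divisors of 100:
27^1 ≡ 27 (mod 101)
27^2 ≡ 22 (mod 101)
27^4 ≡ 80 (mod 101)
27^5 ≡ 39 (mod 101)
27^10 ≡ 6 (mod 101)
27^20 ≡ 36 (mod 101)
27^25 ≡ 91 (mod 101)
27^50 ≡ 100 (mod 101)
27^100 ≡ 1 (mod 101) ✓
Thus |⟨27⟩| = ord(27) = 100.
Index = |(Z/101Z)^×| / |⟨27⟩| = 100 / 100 = 1.

1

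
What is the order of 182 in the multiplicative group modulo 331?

330

ord(182) | φ(331) = 331 − 1 = 330 = 2 · 3 · 5 · 11.
Divisors of 330: 1, 2, 3, 5, 6, 10, 11, 15, 22, 30, 33, 55, 66, 110, 165, 330.
Evaluate successive powers at the divisors of 330:
182^1 ≡ 182
182^2 ≡ 24
182^3 ≡ 65
182^5 ≡ 236
182^6 ≡ 253
182^10 ≡ 88
182^11 ≡ 128
182^15 ≡ 246
182^22 ≡ 165
182^30 ≡ 274
182^33 ≡ 267
182^55 ≡ 32
182^66 ≡ 124
182^110 ≡ 31
182^165 ≡ 330
182^330 ≡ 1
Hence ord(182) = 330.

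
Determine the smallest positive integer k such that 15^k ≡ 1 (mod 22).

By Lagrange's theorem, ord_22(15) divides φ(22) = φ(2)·φ(11) = 1·10 = 10 = 2 · 5.
Divisors of 10: 1, 2, 5, 10.
Test each divisor d:
15^1 ≡ 15 (mod 22)
15^2 ≡ 5 (mod 22)
15^5 ≡ 1 (mod 22) ✓
The smallest such exponent is 5, so the order of 15 is 5.

5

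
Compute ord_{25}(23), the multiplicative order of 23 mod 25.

20

The order of 23 must divide φ(25) = φ(5^2) = 5·(5−1) = 20 = 2^2 · 5.
Divisors of 20: 1, 2, 4, 5, 10, 20.
Test each divisor d:
23^1 ≡ 23
23^2 ≡ 4
23^4 ≡ 16
23^5 ≡ 18
23^10 ≡ 24
23^20 ≡ 1
Therefore the multiplicative order of 23 modulo 25 is 20.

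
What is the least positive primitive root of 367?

φ(367) = 367 − 1 = 366 = 2 · 3 · 61.
Test candidates g = 2, 3, … against the prime factors q ∈ {2, 3, 61} of φ(367): g is a generator iff g^(366/q) ≢ 1 for every such q.
g = 2: 2^183 ≡ 1 — hits 1, so not a primitive root.
g = 3: 3^183 ≡ 366; 3^122 ≡ 1 — hits 1, so not a primitive root.
g = 4: 4^183 ≡ 1 — hits 1, so not a primitive root.
g = 5: 5^183 ≡ 366; 5^122 ≡ 1 — hits 1, so not a primitive root.
g = 6: 6^183 ≡ 366; 6^122 ≡ 283; 6^6 ≡ 47 — none is 1, so 6 is a primitive root.
Hence the least primitive root of 367 is 6.

6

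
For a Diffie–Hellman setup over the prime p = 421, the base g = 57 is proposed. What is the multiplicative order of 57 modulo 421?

ord(57) | φ(421) = 421 − 1 = 420 = 2^2 · 3 · 5 · 7.
Divisors of 420: 1, 2, 3, 4, 5, 6, 7, 10, 12, 14, 15, 20, 21, 28, 30, 35, 42, 60, 70, 84, 105, 140, 210, 420.
Test each divisor d:
57^1 ≡ 57 (mod 421)
57^2 ≡ 302 (mod 421)
57^3 ≡ 374 (mod 421)
57^4 ≡ 268 (mod 421)
57^5 ≡ 120 (mod 421)
57^6 ≡ 104 (mod 421)
57^7 ≡ 34 (mod 421)
57^10 ≡ 86 (mod 421)
57^12 ≡ 291 (mod 421)
57^14 ≡ 314 (mod 421)
57^15 ≡ 216 (mod 421)
57^20 ≡ 239 (mod 421)
57^21 ≡ 151 (mod 421)
57^28 ≡ 82 (mod 421)
57^30 ≡ 346 (mod 421)
57^35 ≡ 262 (mod 421)
57^42 ≡ 67 (mod 421)
57^60 ≡ 152 (mod 421)
57^70 ≡ 21 (mod 421)
57^84 ≡ 279 (mod 421)
57^105 ≡ 29 (mod 421)
57^140 ≡ 20 (mod 421)
57^210 ≡ 420 (mod 421)
57^420 ≡ 1 (mod 421) ✓
Hence ord(57) = 420.

420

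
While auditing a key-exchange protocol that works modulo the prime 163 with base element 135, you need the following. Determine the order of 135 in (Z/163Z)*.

The order of 135 must divide φ(163) = 163 − 1 = 162 = 2 · 3^4.
Divisors of 162: 1, 2, 3, 6, 9, 18, 27, 54, 81, 162.
Test each divisor d:
135^1 ≡ 135
135^2 ≡ 132
135^3 ≡ 53
135^6 ≡ 38
135^9 ≡ 58
135^18 ≡ 104
135^27 ≡ 1
So ord_163(135) = 27.

27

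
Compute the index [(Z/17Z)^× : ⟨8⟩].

Since 8 ∈ (Z/17Z)^×, its order divides φ(17) = 17 − 1 = 16 = 2^4.
Divisors of 16: 1, 2, 4, 8, 16.
Compute 8^d (mod 17) for the divisors d until we hit 1:
8^1 ≡ 8 (mod 17)
8^2 ≡ 13 (mod 17)
8^4 ≡ 16 (mod 17)
8^8 ≡ 1 (mod 17) ✓
Thus |⟨8⟩| = ord(8) = 8.
The index is φ(17) / ord(8) = 16 / 8 = 2.

2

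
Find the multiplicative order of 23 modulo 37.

The order of 23 must divide φ(37) = 37 − 1 = 36 = 2^2 · 3^2.
Divisors of 36: 1, 2, 3, 4, 6, 9, 12, 18, 36.
Check 23^d mod 37 for each divisor in increasing order:
23^1 ≡ 23 (mod 37)
23^2 ≡ 11 (mod 37)
23^3 ≡ 31 (mod 37)
23^4 ≡ 10 (mod 37)
23^6 ≡ 36 (mod 37)
23^9 ≡ 6 (mod 37)
23^12 ≡ 1 (mod 37) ✓
So ord_37(23) = 12.

12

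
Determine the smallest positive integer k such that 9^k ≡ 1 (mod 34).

8

ord(9) | φ(34) = φ(2)·φ(17) = 1·16 = 16 = 2^4.
Divisors of 16: 1, 2, 4, 8, 16.
Compute 9^d (mod 34) for the divisors d until we hit 1:
9^1 ≡ 9
9^2 ≡ 13
9^4 ≡ 33
9^8 ≡ 1
The smallest such exponent is 8, so the order of 9 is 8.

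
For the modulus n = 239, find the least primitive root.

φ(239) = 239 − 1 = 238 = 2 · 7 · 17.
g is a primitive root iff g^(238/q) ≢ 1 (mod 239) for each prime q ∈ {2, 7, 17}.
g = 2: 2^119 ≡ 1 — hits 1, so not a primitive root.
g = 3: 3^119 ≡ 1 — hits 1, so not a primitive root.
g = 4: 4^119 ≡ 1 — hits 1, so not a primitive root.
g = 5: 5^119 ≡ 1 — hits 1, so not a primitive root.
g = 6: 6^119 ≡ 1 — hits 1, so not a primitive root.
g = 7: 7^119 ≡ 238; 7^34 ≡ 24; 7^14 ≡ 211 — none is 1, so 7 is a primitive root.
Hence the least primitive root of 239 is 7.

7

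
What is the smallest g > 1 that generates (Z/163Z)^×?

2

φ(163) = 163 − 1 = 162 = 2 · 3^4.
Test candidates g = 2, 3, … against the prime factors q ∈ {2, 3} of φ(163): g is a generator iff g^(162/q) ≢ 1 for every such q.
g = 2: 2^81 ≡ 162; 2^54 ≡ 104 — none is 1, so 2 is a primitive root.
Hence the least primitive root of 163 is 2.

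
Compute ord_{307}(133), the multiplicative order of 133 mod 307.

153

Since 133 ∈ (Z/307Z)^×, its order divides φ(307) = 307 − 1 = 306 = 2 · 3^2 · 17.
Divisors of 306: 1, 2, 3, 6, 9, 17, 18, 34, 51, 102, 153, 306.
Test each divisor d:
133^1 ≡ 133 (mod 307)
133^2 ≡ 190 (mod 307)
133^3 ≡ 96 (mod 307)
133^6 ≡ 6 (mod 307)
133^9 ≡ 269 (mod 307)
133^17 ≡ 274 (mod 307)
133^18 ≡ 216 (mod 307)
133^34 ≡ 168 (mod 307)
133^51 ≡ 289 (mod 307)
133^102 ≡ 17 (mod 307)
133^153 ≡ 1 (mod 307) ✓
Hence ord(133) = 153.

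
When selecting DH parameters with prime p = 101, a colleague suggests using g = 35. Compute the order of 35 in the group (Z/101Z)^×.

The order of 35 must divide φ(101) = 101 − 1 = 100 = 2^2 · 5^2.
Divisors of 100: 1, 2, 4, 5, 10, 20, 25, 50, 100.
Evaluate successive powers at the divisors of 100:
35^1 ≡ 35
35^2 ≡ 13
35^4 ≡ 68
35^5 ≡ 57
35^10 ≡ 17
35^20 ≡ 87
35^25 ≡ 10
35^50 ≡ 100
35^100 ≡ 1
So ord_101(35) = 100.

100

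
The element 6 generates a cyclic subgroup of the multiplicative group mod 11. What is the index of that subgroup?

1

The order of 6 must divide φ(11) = 11 − 1 = 10 = 2 · 5.
Divisors of 10: 1, 2, 5, 10.
Test each divisor d:
6^1 ≡ 6 (mod 11)
6^2 ≡ 3 (mod 11)
6^5 ≡ 10 (mod 11)
6^10 ≡ 1 (mod 11) ✓
The order of 6 is 10, so the subgroup it generates has 10 elements.
[(Z/11Z)^× : ⟨6⟩] = 10/10 = 1.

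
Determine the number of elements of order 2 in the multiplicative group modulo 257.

1

φ(257) = 257 − 1 = 256 = 2^8.
Since (Z/257Z)^× is cyclic of order 256, the number of elements of order d is φ(d) when d | 256 and 0 otherwise.
2 | 256, and φ(2) = 2 − 1 = 1.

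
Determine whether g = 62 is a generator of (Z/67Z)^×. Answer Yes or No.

φ(67) = 67 − 1 = 66 = 2 · 3 · 11.
62 is a primitive root mod 67 iff 62^(φ(67)/q) ≢ 1 for every prime q | φ(67), i.e. q ∈ {2, 3, 11}.
62^33 ≡ 1 (mod 67)  [q = 2: ≡ 1 ✗]
62^22 ≡ 1 (mod 67)  [q = 3: ≡ 1 ✗]
62^6 ≡ 14 (mod 67)  [q = 11: ≢ 1 ✓]
The check at q = 2 fails, so 62 generates a proper subgroup.

No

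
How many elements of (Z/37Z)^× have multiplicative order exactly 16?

0

φ(37) = 37 − 1 = 36 = 2^2 · 3^2.
Since (Z/37Z)^× is cyclic of order 36, the number of elements of order d is φ(d) when d | 36 and 0 otherwise.
16 does not divide 36, so no element of (Z/37Z)^× has order 16.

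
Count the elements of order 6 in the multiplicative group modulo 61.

φ(61) = 61 − 1 = 60 = 2^2 · 3 · 5.
(Z/61Z)^× is cyclic (|G| = 60); a cyclic group of order m has exactly φ(d) elements of each order d | m, and none otherwise.
6 = 2 · 3 divides 60, and φ(6) = 2.

2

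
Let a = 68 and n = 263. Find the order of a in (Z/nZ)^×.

131

Since 68 ∈ (Z/263Z)^×, its order divides φ(263) = 263 − 1 = 262 = 2 · 131.
Divisors of 262: 1, 2, 131, 262.
Check 68^d mod 263 for each divisor in increasing order:
68^1 ≡ 68 (mod 263)
68^2 ≡ 153 (mod 263)
68^131 ≡ 1 (mod 263) ✓
Therefore the multiplicative order of 68 modulo 263 is 131.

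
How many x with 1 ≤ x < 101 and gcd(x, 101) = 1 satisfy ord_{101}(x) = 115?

0

φ(101) = 101 − 1 = 100 = 2^2 · 5^2.
In a cyclic group of order 100, there are φ(d) elements of order d for each divisor d of 100, and zero for non-divisors.
Since 115 ∤ 100, the count is 0.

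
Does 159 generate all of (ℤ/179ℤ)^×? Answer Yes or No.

φ(179) = 179 − 1 = 178 = 2 · 89.
It suffices to check that the order of 159 is not a proper divisor of 178: compute 159^(178/q) for q ∈ {2, 89}.
159^89 ≡ 178 (mod 179)  [q = 2: ≢ 1 ✓]
159^2 ≡ 42 (mod 179)  [q = 89: ≢ 1 ✓]
Every test exponent gives a nontrivial residue, hence 159 generates the full group.

Yes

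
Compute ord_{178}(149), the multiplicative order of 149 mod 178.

The order of 149 must divide φ(178) = φ(2)·φ(89) = 1·88 = 88 = 2^3 · 11.
Divisors of 88: 1, 2, 4, 8, 11, 22, 44, 88.
Check 149^d mod 178 for each divisor in increasing order:
149^1 ≡ 149 (mod 178)
149^2 ≡ 129 (mod 178)
149^4 ≡ 87 (mod 178)
149^8 ≡ 93 (mod 178)
149^11 ≡ 77 (mod 178)
149^22 ≡ 55 (mod 178)
149^44 ≡ 177 (mod 178)
149^88 ≡ 1 (mod 178) ✓
Hence ord(149) = 88.

88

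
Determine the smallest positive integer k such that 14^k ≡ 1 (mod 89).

88

Since 14 ∈ (Z/89Z)^×, its order divides φ(89) = 89 − 1 = 88 = 2^3 · 11.
Divisors of 88: 1, 2, 4, 8, 11, 22, 44, 88.
Test each divisor d:
14^1 ≡ 14
14^2 ≡ 18
14^4 ≡ 57
14^8 ≡ 45
14^11 ≡ 37
14^22 ≡ 34
14^44 ≡ 88
14^88 ≡ 1
So ord_89(14) = 88.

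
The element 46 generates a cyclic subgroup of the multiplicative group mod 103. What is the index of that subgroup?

34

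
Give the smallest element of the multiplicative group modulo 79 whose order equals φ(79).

3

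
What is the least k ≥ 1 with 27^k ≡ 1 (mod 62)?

10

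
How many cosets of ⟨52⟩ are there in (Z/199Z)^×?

Since 52 ∈ (Z/199Z)^×, its order divides φ(199) = 199 − 1 = 198 = 2 · 3^2 · 11.
Divisors of 198: 1, 2, 3, 6, 9, 11, 18, 22, 33, 66, 99, 198.
Test each divisor d:
52^1 ≡ 52
52^2 ≡ 117
52^3 ≡ 114
52^6 ≡ 61
52^9 ≡ 188
52^11 ≡ 106
52^18 ≡ 121
52^22 ≡ 92
52^33 ≡ 1
Thus |⟨52⟩| = ord(52) = 33.
The index is φ(199) / ord(52) = 198 / 33 = 6.

6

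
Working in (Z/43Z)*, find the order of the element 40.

21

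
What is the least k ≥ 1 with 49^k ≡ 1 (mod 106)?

13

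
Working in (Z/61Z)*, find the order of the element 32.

12

Since 32 ∈ (Z/61Z)^×, its order divides φ(61) = 61 − 1 = 60 = 2^2 · 3 · 5.
Divisors of 60: 1, 2, 3, 4, 5, 6, 10, 12, 15, 20, 30, 60.
Check 32^d mod 61 for each divisor in increasing order:
32^1 ≡ 32 (mod 61)
32^2 ≡ 48 (mod 61)
32^3 ≡ 11 (mod 61)
32^4 ≡ 47 (mod 61)
32^5 ≡ 40 (mod 61)
32^6 ≡ 60 (mod 61)
32^10 ≡ 14 (mod 61)
32^12 ≡ 1 (mod 61) ✓
Hence ord(32) = 12.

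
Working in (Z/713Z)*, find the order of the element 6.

The order of 6 must divide φ(713) = φ(23·31) = (23−1)·(31−1) = 22·30 = 660 = 2^2 · 3 · 5 · 11.
Divisors of 660: 1, 2, 3, 4, 5, 6, 10, 11, 12, 15, 20, 22, 30, 33, 44, 55, 60, 66, 110, 132, 165, 220, 330, 660.
Test each divisor d:
6^1 ≡ 6
6^2 ≡ 36
6^3 ≡ 216
6^4 ≡ 583
6^5 ≡ 646
6^6 ≡ 311
6^10 ≡ 211
6^11 ≡ 553
6^12 ≡ 466
6^15 ≡ 123
6^20 ≡ 315
6^22 ≡ 645
6^30 ≡ 156
6^33 ≡ 185
6^44 ≡ 346
6^55 ≡ 254
6^60 ≡ 94
6^66 ≡ 1
So ord_713(6) = 66.

66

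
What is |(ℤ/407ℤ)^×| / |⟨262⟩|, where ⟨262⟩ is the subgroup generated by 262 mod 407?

4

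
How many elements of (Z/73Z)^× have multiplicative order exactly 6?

2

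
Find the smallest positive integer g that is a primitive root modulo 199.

3

φ(199) = 199 − 1 = 198 = 2 · 3^2 · 11.
g is a primitive root iff g^(198/q) ≢ 1 (mod 199) for each prime q ∈ {2, 3, 11}.
g = 2: 2^99 ≡ 1 — hits 1, so not a primitive root.
g = 3: 3^99 ≡ 198; 3^66 ≡ 106; 3^18 ≡ 125 — none is 1, so 3 is a primitive root.
The smallest primitive root modulo 199 is 3.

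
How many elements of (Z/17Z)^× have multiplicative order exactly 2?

φ(17) = 17 − 1 = 16 = 2^4.
Since (Z/17Z)^× is cyclic of order 16, the number of elements of order d is φ(d) when d | 16 and 0 otherwise.
2 | 16, and φ(2) = 2 − 1 = 1.

1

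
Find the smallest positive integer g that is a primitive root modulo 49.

3

φ(49) = φ(7^2) = 7·(7−1) = 42 = 2 · 3 · 7.
Test candidates g = 2, 3, … against the prime factors q ∈ {2, 3, 7} of φ(49): g is a generator iff g^(42/q) ≢ 1 for every such q.
g = 2: 2^21 ≡ 1 — hits 1, so not a primitive root.
g = 3: 3^21 ≡ 48; 3^14 ≡ 30; 3^6 ≡ 43 — none is 1, so 3 is a primitive root.
So 3 is the smallest generator of (Z/49Z)^×.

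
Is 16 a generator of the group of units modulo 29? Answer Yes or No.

No

φ(29) = 29 − 1 = 28 = 2^2 · 7.
It suffices to check that the order of 16 is not a proper divisor of 28: compute 16^(28/q) for q ∈ {2, 7}.
16^14 ≡ 1 (mod 29)  [q = 2: ≡ 1 ✗]
16^4 ≡ 25 (mod 29)  [q = 7: ≢ 1 ✓]
Since 16^14 ≡ 1, the order of 16 divides 14 < 28, so 16 is not a primitive root.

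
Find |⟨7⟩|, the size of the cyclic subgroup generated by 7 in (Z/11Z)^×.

The order of 7 must divide φ(11) = 11 − 1 = 10 = 2 · 5.
Divisors of 10: 1, 2, 5, 10.
Compute 7^d (mod 11) for the divisors d until we hit 1:
7^1 ≡ 7
7^2 ≡ 5
7^5 ≡ 10
7^10 ≡ 1
The smallest such exponent is 10, so the order of 7 is 10.

10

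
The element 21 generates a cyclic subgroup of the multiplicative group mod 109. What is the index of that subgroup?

4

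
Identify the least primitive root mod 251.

6

φ(251) = 251 − 1 = 250 = 2 · 5^3.
Test candidates g = 2, 3, … against the prime factors q ∈ {2, 5} of φ(251): g is a generator iff g^(250/q) ≢ 1 for every such q.
g = 2: 2^125 ≡ 250; 2^50 ≡ 1 — hits 1, so not a primitive root.
g = 3: 3^125 ≡ 1 — hits 1, so not a primitive root.
g = 4: 4^125 ≡ 1 — hits 1, so not a primitive root.
g = 5: 5^125 ≡ 1 — hits 1, so not a primitive root.
g = 6: 6^125 ≡ 250; 6^50 ≡ 219 — none is 1, so 6 is a primitive root.
The smallest primitive root modulo 251 is 6.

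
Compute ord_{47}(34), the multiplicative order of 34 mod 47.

By Lagrange's theorem, ord_47(34) divides φ(47) = 47 − 1 = 46 = 2 · 23.
Divisors of 46: 1, 2, 23, 46.
Check 34^d mod 47 for each divisor in increasing order:
34^1 ≡ 34 (mod 47)
34^2 ≡ 28 (mod 47)
34^23 ≡ 1 (mod 47) ✓
Hence ord(34) = 23.

23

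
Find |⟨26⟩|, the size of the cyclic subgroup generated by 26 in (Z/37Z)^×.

By Lagrange's theorem, ord_37(26) divides φ(37) = 37 − 1 = 36 = 2^2 · 3^2.
Divisors of 36: 1, 2, 3, 4, 6, 9, 12, 18, 36.
Evaluate successive powers at the divisors of 36:
26^1 ≡ 26
26^2 ≡ 10
26^3 ≡ 1
Hence ord(26) = 3.

3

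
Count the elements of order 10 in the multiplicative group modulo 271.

φ(271) = 271 − 1 = 270 = 2 · 3^3 · 5.
Since (Z/271Z)^× is cyclic of order 270, the number of elements of order d is φ(d) when d | 270 and 0 otherwise.
10 = 2 · 5 divides 270, and φ(10) = 4.

4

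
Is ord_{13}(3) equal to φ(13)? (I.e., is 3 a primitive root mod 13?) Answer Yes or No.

No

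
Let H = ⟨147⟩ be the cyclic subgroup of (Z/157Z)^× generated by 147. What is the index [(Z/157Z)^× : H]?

4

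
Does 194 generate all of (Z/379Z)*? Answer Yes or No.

No

φ(379) = 379 − 1 = 378 = 2 · 3^3 · 7.
An element g generates (Z/379Z)^× iff g^(378/q) ≢ 1 (mod 379) for each prime q ∈ {2, 3, 7}.
194^189 ≡ 378 (mod 379)  [q = 2: ≢ 1 ✓]
194^126 ≡ 1 (mod 379)  [q = 3: ≡ 1 ✗]
194^54 ≡ 1 (mod 379)  [q = 7: ≡ 1 ✗]
Since 194^126 ≡ 1, the order of 194 divides 126 < 378, so 194 is not a primitive root.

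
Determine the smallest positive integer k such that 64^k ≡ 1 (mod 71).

35

The order of 64 must divide φ(71) = 71 − 1 = 70 = 2 · 5 · 7.
Divisors of 70: 1, 2, 5, 7, 10, 14, 35, 70.
Compute 64^d (mod 71) for the divisors d until we hit 1:
64^1 ≡ 64 (mod 71)
64^2 ≡ 49 (mod 71)
64^5 ≡ 20 (mod 71)
64^7 ≡ 57 (mod 71)
64^10 ≡ 45 (mod 71)
64^14 ≡ 54 (mod 71)
64^35 ≡ 1 (mod 71) ✓
The smallest such exponent is 35, so the order of 64 is 35.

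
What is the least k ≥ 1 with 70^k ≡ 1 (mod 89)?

Since 70 ∈ (Z/89Z)^×, its order divides φ(89) = 89 − 1 = 88 = 2^3 · 11.
Divisors of 88: 1, 2, 4, 8, 11, 22, 44, 88.
Check 70^d mod 89 for each divisor in increasing order:
70^1 ≡ 70 (mod 89)
70^2 ≡ 5 (mod 89)
70^4 ≡ 25 (mod 89)
70^8 ≡ 2 (mod 89)
70^11 ≡ 77 (mod 89)
70^22 ≡ 55 (mod 89)
70^44 ≡ 88 (mod 89)
70^88 ≡ 1 (mod 89) ✓
Therefore the multiplicative order of 70 modulo 89 is 88.

88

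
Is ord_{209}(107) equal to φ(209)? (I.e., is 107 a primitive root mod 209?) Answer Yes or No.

209 = 11 · 19 is a product of two distinct odd primes, so (Z/209Z)^× ≅ (Z/11Z)^× × (Z/19Z)^× is not cyclic.
No primitive root modulo 209 exists; in particular 107 is not one.

No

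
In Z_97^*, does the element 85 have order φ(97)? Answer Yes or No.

No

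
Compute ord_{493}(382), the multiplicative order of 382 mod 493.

Since 382 ∈ (Z/493Z)^×, its order divides φ(493) = φ(17·29) = (17−1)·(29−1) = 16·28 = 448 = 2^6 · 7.
Divisors of 448: 1, 2, 4, 7, 8, 14, 16, 28, 32, 56, 64, 112, 224, 448.
Evaluate successive powers at the divisors of 448:
382^1 ≡ 382
382^2 ≡ 489
382^4 ≡ 16
382^7 ≡ 202
382^8 ≡ 256
382^14 ≡ 378
382^16 ≡ 460
382^28 ≡ 407
382^32 ≡ 103
382^56 ≡ 1
The smallest such exponent is 56, so the order of 382 is 56.

56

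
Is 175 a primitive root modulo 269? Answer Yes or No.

Yes

φ(269) = 269 − 1 = 268 = 2^2 · 67.
It suffices to check that the order of 175 is not a proper divisor of 268: compute 175^(268/q) for q ∈ {2, 67}.
175^134 ≡ 268 (mod 269)  [q = 2: ≢ 1 ✓]
175^4 ≡ 67 (mod 269)  [q = 67: ≢ 1 ✓]
None equal 1, so ord_269(175) = 268: 175 is a primitive root.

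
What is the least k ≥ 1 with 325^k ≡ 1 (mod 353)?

By Lagrange's theorem, ord_353(325) divides φ(353) = 353 − 1 = 352 = 2^5 · 11.
Divisors of 352: 1, 2, 4, 8, 11, 16, 22, 32, 44, 88, 176, 352.
Evaluate successive powers at the divisors of 352:
325^1 ≡ 325 (mod 353)
325^2 ≡ 78 (mod 353)
325^4 ≡ 83 (mod 353)
325^8 ≡ 182 (mod 353)
325^11 ≡ 343 (mod 353)
325^16 ≡ 295 (mod 353)
325^22 ≡ 100 (mod 353)
325^32 ≡ 187 (mod 353)
325^44 ≡ 116 (mod 353)
325^88 ≡ 42 (mod 353)
325^176 ≡ 352 (mod 353)
325^352 ≡ 1 (mod 353) ✓
So ord_353(325) = 352.

352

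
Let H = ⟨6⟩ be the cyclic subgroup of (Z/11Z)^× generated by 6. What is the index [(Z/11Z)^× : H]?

The order of 6 must divide φ(11) = 11 − 1 = 10 = 2 · 5.
Divisors of 10: 1, 2, 5, 10.
Compute 6^d (mod 11) for the divisors d until we hit 1:
6^1 ≡ 6 (mod 11)
6^2 ≡ 3 (mod 11)
6^5 ≡ 10 (mod 11)
6^10 ≡ 1 (mod 11) ✓
The order of 6 is 10, so the subgroup it generates has 10 elements.
Index = |(Z/11Z)^×| / |⟨6⟩| = 10 / 10 = 1.

1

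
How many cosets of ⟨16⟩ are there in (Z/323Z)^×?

16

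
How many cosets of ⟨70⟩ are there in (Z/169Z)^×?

39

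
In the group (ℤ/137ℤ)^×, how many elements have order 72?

φ(137) = 137 − 1 = 136 = 2^3 · 17.
In a cyclic group of order 136, there are φ(d) elements of order d for each divisor d of 136, and zero for non-divisors.
Here 136 is not a multiple of 72, so there are no elements of order 72.

0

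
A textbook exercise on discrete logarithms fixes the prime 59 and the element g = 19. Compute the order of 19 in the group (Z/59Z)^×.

The order of 19 must divide φ(59) = 59 − 1 = 58 = 2 · 29.
Divisors of 58: 1, 2, 29, 58.
Compute 19^d (mod 59) for the divisors d until we hit 1:
19^1 ≡ 19 (mod 59)
19^2 ≡ 7 (mod 59)
19^29 ≡ 1 (mod 59) ✓
The smallest such exponent is 29, so the order of 19 is 29.

29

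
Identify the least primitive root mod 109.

6

φ(109) = 109 − 1 = 108 = 2^2 · 3^3.
g is a primitive root iff g^(108/q) ≢ 1 (mod 109) for each prime q ∈ {2, 3}.
g = 2: 2^54 ≡ 108; 2^36 ≡ 1 — hits 1, so not a primitive root.
g = 3: 3^54 ≡ 1 — hits 1, so not a primitive root.
g = 4: 4^54 ≡ 1 — hits 1, so not a primitive root.
g = 5: 5^54 ≡ 1 — hits 1, so not a primitive root.
g = 6: 6^54 ≡ 108; 6^36 ≡ 63 — none is 1, so 6 is a primitive root.
So 6 is the smallest generator of (Z/109Z)^×.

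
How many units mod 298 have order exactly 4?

2

φ(298) = φ(2)·φ(149) = 1·148 = 148 = 2^2 · 37.
(Z/298Z)^× is cyclic (|G| = 148); a cyclic group of order m has exactly φ(d) elements of each order d | m, and none otherwise.
4 = 2^2 divides 148, and φ(4) = 2.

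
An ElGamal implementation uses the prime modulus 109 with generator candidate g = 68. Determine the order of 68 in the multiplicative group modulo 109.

12

By Lagrange's theorem, ord_109(68) divides φ(109) = 109 − 1 = 108 = 2^2 · 3^3.
Divisors of 108: 1, 2, 3, 4, 6, 9, 12, 18, 27, 36, 54, 108.
Compute 68^d (mod 109) for the divisors d until we hit 1:
68^1 ≡ 68
68^2 ≡ 46
68^3 ≡ 76
68^4 ≡ 45
68^6 ≡ 108
68^9 ≡ 33
68^12 ≡ 1
So ord_109(68) = 12.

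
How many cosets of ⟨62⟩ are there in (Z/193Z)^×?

The order of 62 must divide φ(193) = 193 − 1 = 192 = 2^6 · 3.
Divisors of 192: 1, 2, 3, 4, 6, 8, 12, 16, 24, 32, 48, 64, 96, 192.
Test each divisor d:
62^1 ≡ 62 (mod 193)
62^2 ≡ 177 (mod 193)
62^3 ≡ 166 (mod 193)
62^4 ≡ 63 (mod 193)
62^6 ≡ 150 (mod 193)
62^8 ≡ 109 (mod 193)
62^12 ≡ 112 (mod 193)
62^16 ≡ 108 (mod 193)
62^24 ≡ 192 (mod 193)
62^32 ≡ 84 (mod 193)
62^48 ≡ 1 (mod 193) ✓
So ord_193(62) = 48, hence |⟨62⟩| = 48.
The index is φ(193) / ord(62) = 192 / 48 = 4.

4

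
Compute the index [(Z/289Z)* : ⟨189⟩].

2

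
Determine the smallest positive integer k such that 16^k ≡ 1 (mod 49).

Since 16 ∈ (Z/49Z)^×, its order divides φ(49) = φ(7^2) = 7·(7−1) = 42 = 2 · 3 · 7.
Divisors of 42: 1, 2, 3, 6, 7, 14, 21, 42.
Evaluate successive powers at the divisors of 42:
16^1 ≡ 16
16^2 ≡ 11
16^3 ≡ 29
16^6 ≡ 8
16^7 ≡ 30
16^14 ≡ 18
16^21 ≡ 1
Therefore the multiplicative order of 16 modulo 49 is 21.

21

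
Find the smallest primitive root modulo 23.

5

φ(23) = 23 − 1 = 22 = 2 · 11.
g is a primitive root iff g^(22/q) ≢ 1 (mod 23) for each prime q ∈ {2, 11}.
g = 2: 2^11 ≡ 1 — hits 1, so not a primitive root.
g = 3: 3^11 ≡ 1 — hits 1, so not a primitive root.
g = 4: 4^11 ≡ 1 — hits 1, so not a primitive root.
g = 5: 5^11 ≡ 22; 5^2 ≡ 2 — none is 1, so 5 is a primitive root.
The smallest primitive root modulo 23 is 5.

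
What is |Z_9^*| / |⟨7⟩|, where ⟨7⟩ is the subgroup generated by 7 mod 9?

2

By Lagrange's theorem, ord_9(7) divides φ(9) = φ(3^2) = 3·(3−1) = 6 = 2 · 3.
Divisors of 6: 1, 2, 3, 6.
Evaluate successive powers at the divisors of 6:
7^1 ≡ 7
7^2 ≡ 4
7^3 ≡ 1
The order of 7 is 3, so the subgroup it generates has 3 elements.
Index = |(Z/9Z)^×| / |⟨7⟩| = 6 / 3 = 2.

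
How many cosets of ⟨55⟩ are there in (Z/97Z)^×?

3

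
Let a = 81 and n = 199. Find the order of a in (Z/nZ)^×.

Since 81 ∈ (Z/199Z)^×, its order divides φ(199) = 199 − 1 = 198 = 2 · 3^2 · 11.
Divisors of 198: 1, 2, 3, 6, 9, 11, 18, 22, 33, 66, 99, 198.
Check 81^d mod 199 for each divisor in increasing order:
81^1 ≡ 81 (mod 199)
81^2 ≡ 193 (mod 199)
81^3 ≡ 111 (mod 199)
81^6 ≡ 182 (mod 199)
81^9 ≡ 103 (mod 199)
81^11 ≡ 178 (mod 199)
81^18 ≡ 62 (mod 199)
81^22 ≡ 43 (mod 199)
81^33 ≡ 92 (mod 199)
81^66 ≡ 106 (mod 199)
81^99 ≡ 1 (mod 199) ✓
Hence ord(81) = 99.

99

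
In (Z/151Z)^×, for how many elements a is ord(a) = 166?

φ(151) = 151 − 1 = 150 = 2 · 3 · 5^2.
Since (Z/151Z)^× is cyclic of order 150, the number of elements of order d is φ(d) when d | 150 and 0 otherwise.
Here 150 is not a multiple of 166, so there are no elements of order 166.

0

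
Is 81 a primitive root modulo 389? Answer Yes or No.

No

φ(389) = 389 − 1 = 388 = 2^2 · 97.
An element g generates (Z/389Z)^× iff g^(388/q) ≢ 1 (mod 389) for each prime q ∈ {2, 97}.
81^194 ≡ 1 (mod 389)  [q = 2: ≡ 1 ✗]
81^4 ≡ 370 (mod 389)  [q = 97: ≢ 1 ✓]
81^194 ≡ 1 shows ord(81) | 194, strictly less than φ(389); not a primitive root.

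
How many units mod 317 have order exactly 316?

φ(317) = 317 − 1 = 316 = 2^2 · 79.
Since (Z/317Z)^× is cyclic of order 316, the number of elements of order d is φ(d) when d | 316 and 0 otherwise.
316 = 2^2 · 79 divides 316, and φ(316) = 156.

156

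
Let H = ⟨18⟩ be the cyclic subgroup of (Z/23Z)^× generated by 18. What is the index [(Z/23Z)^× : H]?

Since 18 ∈ (Z/23Z)^×, its order divides φ(23) = 23 − 1 = 22 = 2 · 11.
Divisors of 22: 1, 2, 11, 22.
Check 18^d mod 23 for each divisor in increasing order:
18^1 ≡ 18
18^2 ≡ 2
18^11 ≡ 1
The order of 18 is 11, so the subgroup it generates has 11 elements.
Index = |(Z/23Z)^×| / |⟨18⟩| = 22 / 11 = 2.

2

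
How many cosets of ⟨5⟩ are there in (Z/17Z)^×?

By Lagrange's theorem, ord_17(5) divides φ(17) = 17 − 1 = 16 = 2^4.
Divisors of 16: 1, 2, 4, 8, 16.
Check 5^d mod 17 for each divisor in increasing order:
5^1 ≡ 5
5^2 ≡ 8
5^4 ≡ 13
5^8 ≡ 16
5^16 ≡ 1
The order of 5 is 16, so the subgroup it generates has 16 elements.
Index = |(Z/17Z)^×| / |⟨5⟩| = 16 / 16 = 1.

1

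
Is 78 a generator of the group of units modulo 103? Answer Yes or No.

Yes

φ(103) = 103 − 1 = 102 = 2 · 3 · 17.
An element g generates (Z/103Z)^× iff g^(102/q) ≢ 1 (mod 103) for each prime q ∈ {2, 3, 17}.
78^51 ≡ 102 (mod 103)  [q = 2: ≢ 1 ✓]
78^34 ≡ 46 (mod 103)  [q = 3: ≢ 1 ✓]
78^6 ≡ 34 (mod 103)  [q = 17: ≢ 1 ✓]
All checks pass, so 78 has order 102 and is a primitive root modulo 103.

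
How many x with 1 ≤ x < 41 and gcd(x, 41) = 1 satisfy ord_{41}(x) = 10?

φ(41) = 41 − 1 = 40 = 2^3 · 5.
Since (Z/41Z)^× is cyclic of order 40, the number of elements of order d is φ(d) when d | 40 and 0 otherwise.
10 = 2 · 5 divides 40, and φ(10) = 4.

4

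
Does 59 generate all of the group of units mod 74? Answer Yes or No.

Yes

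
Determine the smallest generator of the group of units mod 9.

2

φ(9) = φ(3^2) = 3·(3−1) = 6 = 2 · 3.
g is a primitive root iff g^(6/q) ≢ 1 (mod 9) for each prime q ∈ {2, 3}.
g = 2: 2^3 ≡ 8; 2^2 ≡ 4 — none is 1, so 2 is a primitive root.
Hence the least primitive root of 9 is 2.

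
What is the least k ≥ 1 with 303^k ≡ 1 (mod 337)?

The order of 303 must divide φ(337) = 337 − 1 = 336 = 2^4 · 3 · 7.
Divisors of 336: 1, 2, 3, 4, 6, 7, 8, 12, 14, 16, 21, 24, 28, 42, 48, 56, 84, 112, 168, 336.
Evaluate successive powers at the divisors of 336:
303^1 ≡ 303 (mod 337)
303^2 ≡ 145 (mod 337)
303^3 ≡ 125 (mod 337)
303^4 ≡ 131 (mod 337)
303^6 ≡ 123 (mod 337)
303^7 ≡ 199 (mod 337)
303^8 ≡ 311 (mod 337)
303^12 ≡ 301 (mod 337)
303^14 ≡ 172 (mod 337)
303^16 ≡ 2 (mod 337)
303^21 ≡ 191 (mod 337)
303^24 ≡ 285 (mod 337)
303^28 ≡ 265 (mod 337)
303^42 ≡ 85 (mod 337)
303^48 ≡ 8 (mod 337)
303^56 ≡ 129 (mod 337)
303^84 ≡ 148 (mod 337)
303^112 ≡ 128 (mod 337)
303^168 ≡ 336 (mod 337)
303^336 ≡ 1 (mod 337) ✓
Therefore the multiplicative order of 303 modulo 337 is 336.

336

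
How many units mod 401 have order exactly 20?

φ(401) = 401 − 1 = 400 = 2^4 · 5^2.
(Z/401Z)^× is cyclic (|G| = 400); a cyclic group of order m has exactly φ(d) elements of each order d | m, and none otherwise.
20 = 2^2 · 5 divides 400, and φ(20) = 8.

8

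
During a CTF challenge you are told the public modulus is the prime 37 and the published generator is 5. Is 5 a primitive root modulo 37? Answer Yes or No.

Yes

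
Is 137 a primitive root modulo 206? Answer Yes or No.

No

φ(206) = φ(2)·φ(103) = 1·102 = 102 = 2 · 3 · 17.
137 is a primitive root mod 206 iff 137^(φ(206)/q) ≢ 1 for every prime q | φ(206), i.e. q ∈ {2, 3, 17}.
137^51 ≡ 1 (mod 206)  [q = 2: ≡ 1 ✗]
137^34 ≡ 1 (mod 206)  [q = 3: ≡ 1 ✗]
137^6 ≡ 13 (mod 206)  [q = 17: ≢ 1 ✓]
137^51 ≡ 1 shows ord(137) | 51, strictly less than φ(206); not a primitive root.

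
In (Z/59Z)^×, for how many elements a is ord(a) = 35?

φ(59) = 59 − 1 = 58 = 2 · 29.
Since (Z/59Z)^× is cyclic of order 58, the number of elements of order d is φ(d) when d | 58 and 0 otherwise.
Here 58 is not a multiple of 35, so there are no elements of order 35.

0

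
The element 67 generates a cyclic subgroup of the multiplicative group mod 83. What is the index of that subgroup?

By Lagrange's theorem, ord_83(67) divides φ(83) = 83 − 1 = 82 = 2 · 41.
Divisors of 82: 1, 2, 41, 82.
Test each divisor d:
67^1 ≡ 67
67^2 ≡ 7
67^41 ≡ 82
67^82 ≡ 1
Thus |⟨67⟩| = ord(67) = 82.
[(Z/83Z)^× : ⟨67⟩] = 82/82 = 1.

1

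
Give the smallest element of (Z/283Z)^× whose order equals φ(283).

3

φ(283) = 283 − 1 = 282 = 2 · 3 · 47.
Test candidates g = 2, 3, … against the prime factors q ∈ {2, 3, 47} of φ(283): g is a generator iff g^(282/q) ≢ 1 for every such q.
g = 2: 2^141 ≡ 282; 2^94 ≡ 1 — hits 1, so not a primitive root.
g = 3: 3^141 ≡ 282; 3^94 ≡ 238; 3^6 ≡ 163 — none is 1, so 3 is a primitive root.
Hence the least primitive root of 283 is 3.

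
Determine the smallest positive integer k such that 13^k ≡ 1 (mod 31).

30

By Lagrange's theorem, ord_31(13) divides φ(31) = 31 − 1 = 30 = 2 · 3 · 5.
Divisors of 30: 1, 2, 3, 5, 6, 10, 15, 30.
Evaluate successive powers at the divisors of 30:
13^1 ≡ 13 (mod 31)
13^2 ≡ 14 (mod 31)
13^3 ≡ 27 (mod 31)
13^5 ≡ 6 (mod 31)
13^6 ≡ 16 (mod 31)
13^10 ≡ 5 (mod 31)
13^15 ≡ 30 (mod 31)
13^30 ≡ 1 (mod 31) ✓
Therefore the multiplicative order of 13 modulo 31 is 30.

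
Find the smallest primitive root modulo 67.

φ(67) = 67 − 1 = 66 = 2 · 3 · 11.
Test candidates g = 2, 3, … against the prime factors q ∈ {2, 3, 11} of φ(67): g is a generator iff g^(66/q) ≢ 1 for every such q.
g = 2: 2^33 ≡ 66; 2^22 ≡ 37; 2^6 ≡ 64 — none is 1, so 2 is a primitive root.
The smallest primitive root modulo 67 is 2.

2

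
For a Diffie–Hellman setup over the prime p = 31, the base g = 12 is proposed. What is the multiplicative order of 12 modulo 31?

The order of 12 must divide φ(31) = 31 − 1 = 30 = 2 · 3 · 5.
Divisors of 30: 1, 2, 3, 5, 6, 10, 15, 30.
Compute 12^d (mod 31) for the divisors d until we hit 1:
12^1 ≡ 12 (mod 31)
12^2 ≡ 20 (mod 31)
12^3 ≡ 23 (mod 31)
12^5 ≡ 26 (mod 31)
12^6 ≡ 2 (mod 31)
12^10 ≡ 25 (mod 31)
12^15 ≡ 30 (mod 31)
12^30 ≡ 1 (mod 31) ✓
Therefore the multiplicative order of 12 modulo 31 is 30.

30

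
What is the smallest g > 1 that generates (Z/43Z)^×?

3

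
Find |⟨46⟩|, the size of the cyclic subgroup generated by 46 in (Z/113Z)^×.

112

By Lagrange's theorem, ord_113(46) divides φ(113) = 113 − 1 = 112 = 2^4 · 7.
Divisors of 112: 1, 2, 4, 7, 8, 14, 16, 28, 56, 112.
Check 46^d mod 113 for each divisor in increasing order:
46^1 ≡ 46 (mod 113)
46^2 ≡ 82 (mod 113)
46^4 ≡ 57 (mod 113)
46^7 ≡ 78 (mod 113)
46^8 ≡ 85 (mod 113)
46^14 ≡ 95 (mod 113)
46^16 ≡ 106 (mod 113)
46^28 ≡ 98 (mod 113)
46^56 ≡ 112 (mod 113)
46^112 ≡ 1 (mod 113) ✓
Therefore the multiplicative order of 46 modulo 113 is 112.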